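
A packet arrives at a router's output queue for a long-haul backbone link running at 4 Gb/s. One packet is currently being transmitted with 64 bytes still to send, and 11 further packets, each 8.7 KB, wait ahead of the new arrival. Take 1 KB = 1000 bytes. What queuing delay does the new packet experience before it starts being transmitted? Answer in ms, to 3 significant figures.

0.192 ms

Each queued packet: L/R = 69600/4000000000 = 0.0174 ms.
11 queued → 0.1914 ms.
Plus remaining 512 bits of current packet: 0.000128 ms.
Queuing delay = 0.192 ms.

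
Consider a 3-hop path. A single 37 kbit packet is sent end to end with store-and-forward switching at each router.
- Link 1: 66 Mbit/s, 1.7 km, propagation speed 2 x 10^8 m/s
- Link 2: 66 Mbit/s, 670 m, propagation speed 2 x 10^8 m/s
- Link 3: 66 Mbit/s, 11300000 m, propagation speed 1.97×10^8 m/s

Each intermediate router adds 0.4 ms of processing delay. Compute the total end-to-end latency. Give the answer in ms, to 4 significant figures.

59.85 ms

L = 37000 bits.
Transmission delay per hop = L/R = 37000/66000000 = 0.560606 ms; 3 hops → 1.68182 ms.
Propagation delays (d/s per hop): 0.0085, 0.00335, 57.3604 ms; sum = 57.3723 ms.
Processing at 2 router(s): 2 × 0.4 ms = 0.8 ms.
End-to-end = 59.85 ms.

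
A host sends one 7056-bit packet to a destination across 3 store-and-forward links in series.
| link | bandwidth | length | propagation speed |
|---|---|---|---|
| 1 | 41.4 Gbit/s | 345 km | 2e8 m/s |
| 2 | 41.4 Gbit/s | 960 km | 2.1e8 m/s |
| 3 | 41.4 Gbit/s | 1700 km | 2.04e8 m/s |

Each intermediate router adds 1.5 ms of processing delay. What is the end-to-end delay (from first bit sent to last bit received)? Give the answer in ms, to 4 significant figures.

Transmission delay per hop = L/R = 7056/41400000000 = 0.000170435 ms; 3 hops → 0.000511304 ms.
Propagation delays (d/s per hop): 1.725, 4.57143, 8.33333 ms; sum = 14.6298 ms.
Processing at 2 router(s): 2 × 1.5 ms = 3 ms.
End-to-end = 17.63 ms.

17.63 ms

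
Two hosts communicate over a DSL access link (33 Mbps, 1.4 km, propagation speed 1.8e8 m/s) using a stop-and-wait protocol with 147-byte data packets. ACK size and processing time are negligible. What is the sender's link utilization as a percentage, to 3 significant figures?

69.6 %

t_tx = L/R = 1176/33000000 = 3.56364e-05 s.
t_prop = 1400/180000000 = 7.77778e-06 s; RTT = 1.55556e-05 s.
Cycle = t_tx + RTT = 5.11919e-05 s.
Utilization = t_tx / cycle = 3.56364e-05/5.11919e-05 = 69.6 %.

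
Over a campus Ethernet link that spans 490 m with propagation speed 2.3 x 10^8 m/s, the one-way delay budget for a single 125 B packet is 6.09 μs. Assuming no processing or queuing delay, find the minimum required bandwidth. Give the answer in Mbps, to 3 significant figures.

L = 1000 bits.
Propagation delay = 490 / 2.3e+08 = 2.13043 μs.
Transmission budget = 6.09 − 2.13043 = 3.95957 μs.
R ≥ L / t_tx = 1000 bits / 3.95957e-06 s = 253 Mbps.

253 Mbps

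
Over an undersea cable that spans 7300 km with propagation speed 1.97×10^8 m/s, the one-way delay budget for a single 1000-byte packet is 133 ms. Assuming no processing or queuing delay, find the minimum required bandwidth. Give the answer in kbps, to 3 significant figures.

83.4 kbps

L = 8000 bits.
Propagation delay = 7300000 / 197000000 = 37.0558 ms.
Transmission budget = 133 − 37.0558 = 95.9442 ms.
R ≥ L / t_tx = 8000 bits / 0.0959442 s = 83.4 kbps.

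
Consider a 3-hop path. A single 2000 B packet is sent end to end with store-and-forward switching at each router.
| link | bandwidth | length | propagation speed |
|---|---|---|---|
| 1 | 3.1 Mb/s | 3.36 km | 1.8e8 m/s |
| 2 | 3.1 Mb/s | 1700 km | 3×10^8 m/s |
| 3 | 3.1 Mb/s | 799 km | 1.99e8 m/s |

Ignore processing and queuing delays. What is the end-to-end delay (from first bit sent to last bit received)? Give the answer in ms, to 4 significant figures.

25.18 ms

L = 2000 × 8 = 16000 bits.
Transmission delay per hop = L/R = 16000/3100000 = 5.16129 ms; 3 hops → 15.4839 ms.
Propagation delays (d/s per hop): 0.0186667, 5.66667, 4.01508 ms; sum = 9.70041 ms.
End-to-end = 25.18 ms.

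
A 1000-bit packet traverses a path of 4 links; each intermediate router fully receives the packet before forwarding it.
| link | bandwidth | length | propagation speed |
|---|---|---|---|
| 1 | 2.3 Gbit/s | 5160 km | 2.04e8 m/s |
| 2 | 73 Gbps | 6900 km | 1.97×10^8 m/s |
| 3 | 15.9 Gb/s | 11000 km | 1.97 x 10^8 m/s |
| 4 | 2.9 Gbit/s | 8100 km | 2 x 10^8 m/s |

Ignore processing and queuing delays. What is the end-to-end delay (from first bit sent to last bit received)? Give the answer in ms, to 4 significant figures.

Transmission delays (L/R per hop): 0.000434783, 1.36986e-05, 6.28931e-05, 0.000344828 ms; sum = 0.000856202 ms.
Propagation delays (d/s per hop): 25.2941, 35.0254, 55.8376, 40.5 ms; sum = 156.657 ms.
End-to-end = 156.7 ms.

156.7 ms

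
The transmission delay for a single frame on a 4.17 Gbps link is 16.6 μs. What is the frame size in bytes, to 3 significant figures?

8650 bytes

L = R × t_tx = 4170000000 b/s × 1.66e-05 s = 69222 bits.
In bytes: 69222 / 8 = 8650 bytes.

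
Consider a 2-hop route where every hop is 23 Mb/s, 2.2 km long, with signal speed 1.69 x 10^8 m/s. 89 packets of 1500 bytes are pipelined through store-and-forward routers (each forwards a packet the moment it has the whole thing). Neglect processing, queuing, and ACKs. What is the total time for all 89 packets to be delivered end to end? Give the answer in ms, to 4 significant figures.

Per-hop transmission t_tx = L/R = 12000/23000000 = 0.521739 ms.
Per-hop propagation t_prop = 2200/169000000 = 0.0130178 ms.
Pipeline fill: first packet needs 2·t_tx to clear all hops; remaining 88 packets each add one t_tx.
Total = (2+89-1)·t_tx + 2·t_prop = 90·0.521739 + 2·0.0130178 = 46.98 ms.

46.98 ms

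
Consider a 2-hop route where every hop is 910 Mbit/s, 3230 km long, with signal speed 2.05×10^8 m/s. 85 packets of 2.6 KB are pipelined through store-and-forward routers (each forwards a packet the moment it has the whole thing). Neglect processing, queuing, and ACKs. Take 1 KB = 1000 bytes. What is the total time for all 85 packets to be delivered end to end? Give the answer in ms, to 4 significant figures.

Per-hop transmission t_tx = L/R = 20800/910000000 = 0.0228571 ms.
Per-hop propagation t_prop = 3230000/2.05e+08 = 15.7561 ms.
Pipeline fill: first packet needs 2·t_tx to clear all hops; remaining 84 packets each add one t_tx.
Total = (2+85-1)·t_tx + 2·t_prop = 86·0.0228571 + 2·15.7561 = 33.48 ms.

33.48 ms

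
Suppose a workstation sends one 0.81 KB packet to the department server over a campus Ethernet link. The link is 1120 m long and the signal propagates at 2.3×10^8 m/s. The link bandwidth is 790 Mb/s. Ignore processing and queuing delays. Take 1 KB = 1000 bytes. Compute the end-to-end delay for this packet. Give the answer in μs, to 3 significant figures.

L = 6480 bits.
Transmission delay = L/R = 6480 / 790000000 = 8.20253 μs.
Propagation delay = d/s = 1120 m / 2.3e+08 m/s = 4.86957 μs.
Total = 13.1 μs.

13.1 μs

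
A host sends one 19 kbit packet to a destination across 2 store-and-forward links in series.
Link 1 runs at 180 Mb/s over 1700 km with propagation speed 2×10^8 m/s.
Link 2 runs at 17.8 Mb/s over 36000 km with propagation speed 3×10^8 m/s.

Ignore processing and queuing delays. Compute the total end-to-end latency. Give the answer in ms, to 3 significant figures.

130 ms

L = 19000 bits.
Transmission delays (L/R per hop): 0.105556, 1.06742 ms; sum = 1.17297 ms.
Propagation delays (d/s per hop): 8.5, 120 ms; sum = 128.5 ms.
End-to-end = 130 ms.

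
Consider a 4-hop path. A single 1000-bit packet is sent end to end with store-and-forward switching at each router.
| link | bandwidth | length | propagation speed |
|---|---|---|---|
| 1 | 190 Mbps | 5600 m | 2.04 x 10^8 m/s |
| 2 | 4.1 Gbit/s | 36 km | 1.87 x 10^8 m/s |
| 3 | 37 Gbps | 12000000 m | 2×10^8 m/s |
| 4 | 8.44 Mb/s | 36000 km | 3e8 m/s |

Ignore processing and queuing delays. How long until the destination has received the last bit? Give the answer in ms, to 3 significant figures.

180 ms

Transmission delays (L/R per hop): 0.00526316, 0.000243902, 2.7027e-05, 0.118483 ms; sum = 0.124017 ms.
Propagation delays (d/s per hop): 0.027451, 0.192513, 60, 120 ms; sum = 180.22 ms.
End-to-end = 180 ms.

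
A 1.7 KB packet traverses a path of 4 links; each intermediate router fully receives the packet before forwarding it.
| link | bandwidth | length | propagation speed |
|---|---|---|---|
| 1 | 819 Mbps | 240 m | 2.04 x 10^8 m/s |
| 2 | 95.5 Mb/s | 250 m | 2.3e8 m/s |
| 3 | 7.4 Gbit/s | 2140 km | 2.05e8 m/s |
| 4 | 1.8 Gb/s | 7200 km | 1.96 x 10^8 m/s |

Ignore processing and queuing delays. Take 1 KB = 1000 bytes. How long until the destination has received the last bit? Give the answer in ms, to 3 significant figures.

L = 13600 bits.
Transmission delays (L/R per hop): 0.0166056, 0.142408, 0.00183784, 0.00755556 ms; sum = 0.168407 ms.
Propagation delays (d/s per hop): 0.00117647, 0.00108696, 10.439, 36.7347 ms; sum = 47.176 ms.
End-to-end = 47.3 ms.

47.3 ms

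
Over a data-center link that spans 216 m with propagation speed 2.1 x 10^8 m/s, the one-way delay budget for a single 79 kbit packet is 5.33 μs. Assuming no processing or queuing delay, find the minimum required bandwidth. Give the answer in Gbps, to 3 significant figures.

18.4 Gbps

Propagation delay = 216 / 210000000 = 1.02857 μs.
Transmission budget = 5.33 − 1.02857 = 4.30143 μs.
R ≥ L / t_tx = 79000 bits / 4.30143e-06 s = 18.4 Gbps.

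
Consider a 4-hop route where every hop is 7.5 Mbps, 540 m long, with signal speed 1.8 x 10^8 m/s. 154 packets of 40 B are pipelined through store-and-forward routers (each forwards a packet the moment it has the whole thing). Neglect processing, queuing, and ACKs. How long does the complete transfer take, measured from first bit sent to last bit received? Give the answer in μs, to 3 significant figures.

Per-hop transmission t_tx = L/R = 320/7500000 = 42.6667 μs.
Per-hop propagation t_prop = 540/180000000 = 3 μs.
Pipeline fill: first packet needs 4·t_tx to clear all hops; remaining 153 packets each add one t_tx.
Total = (4+154-1)·t_tx + 4·t_prop = 157·42.6667 + 4·3 = 6710 μs.

6710 μs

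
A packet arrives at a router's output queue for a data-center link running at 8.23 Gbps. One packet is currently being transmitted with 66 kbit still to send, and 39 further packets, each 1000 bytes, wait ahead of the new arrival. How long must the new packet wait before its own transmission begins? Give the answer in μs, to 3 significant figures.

Each queued packet: L/R = 8000/8230000000 = 0.972053 μs.
39 queued → 37.9101 μs.
Plus remaining 66000 bits of current packet: 8.01944 μs.
Queuing delay = 45.9 μs.

45.9 μs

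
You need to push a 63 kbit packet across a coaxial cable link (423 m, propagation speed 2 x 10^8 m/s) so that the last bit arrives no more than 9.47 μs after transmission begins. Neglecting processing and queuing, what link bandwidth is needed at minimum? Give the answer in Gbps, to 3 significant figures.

Propagation delay = 423 / 200000000 = 2.115 μs.
Transmission budget = 9.47 − 2.115 = 7.355 μs.
R ≥ L / t_tx = 63000 bits / 7.355e-06 s = 8.57 Gbps.

8.57 Gbps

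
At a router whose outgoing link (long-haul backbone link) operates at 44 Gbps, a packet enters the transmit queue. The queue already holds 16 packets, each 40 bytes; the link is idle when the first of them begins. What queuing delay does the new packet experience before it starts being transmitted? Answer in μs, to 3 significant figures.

Each queued packet: L/R = 320/44000000000 = 0.00727273 μs.
16 queued → 0.116364 μs.
Queuing delay = 0.116 μs.

0.116 μs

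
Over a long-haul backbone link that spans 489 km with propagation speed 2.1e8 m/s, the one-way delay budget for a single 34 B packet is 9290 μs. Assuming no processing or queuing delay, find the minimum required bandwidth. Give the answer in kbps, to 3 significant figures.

39.1 kbps

L = 272 bits.
Propagation delay = 489000 / 210000000 = 2328.57 μs.
Transmission budget = 9290 − 2328.57 = 6961.43 μs.
R ≥ L / t_tx = 272 bits / 0.00696143 s = 39.1 kbps.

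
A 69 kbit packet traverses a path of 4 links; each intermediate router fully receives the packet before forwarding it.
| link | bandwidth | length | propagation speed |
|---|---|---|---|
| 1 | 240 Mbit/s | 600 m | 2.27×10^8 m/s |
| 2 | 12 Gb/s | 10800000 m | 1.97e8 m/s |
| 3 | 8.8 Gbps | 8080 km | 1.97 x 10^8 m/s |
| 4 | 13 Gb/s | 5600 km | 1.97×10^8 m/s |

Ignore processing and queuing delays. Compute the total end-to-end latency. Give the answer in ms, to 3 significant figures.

125 ms

L = 69000 bits.
Transmission delays (L/R per hop): 0.2875, 0.00575, 0.00784091, 0.00530769 ms; sum = 0.306399 ms.
Propagation delays (d/s per hop): 0.00264317, 54.8223, 41.0152, 28.4264 ms; sum = 124.267 ms.
End-to-end = 125 ms.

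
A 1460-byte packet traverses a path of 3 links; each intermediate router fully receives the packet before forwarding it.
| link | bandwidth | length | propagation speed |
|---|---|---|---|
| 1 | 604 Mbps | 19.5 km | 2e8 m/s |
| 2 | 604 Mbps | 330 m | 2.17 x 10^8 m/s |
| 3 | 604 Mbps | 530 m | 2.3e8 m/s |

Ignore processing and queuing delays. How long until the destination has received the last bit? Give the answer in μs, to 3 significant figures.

L = 1460 × 8 = 11680 bits.
Transmission delay per hop = L/R = 11680/604000000 = 19.3377 μs; 3 hops → 58.0132 μs.
Propagation delays (d/s per hop): 97.5, 1.52074, 2.30435 μs; sum = 101.325 μs.
End-to-end = 159 μs.

159 μs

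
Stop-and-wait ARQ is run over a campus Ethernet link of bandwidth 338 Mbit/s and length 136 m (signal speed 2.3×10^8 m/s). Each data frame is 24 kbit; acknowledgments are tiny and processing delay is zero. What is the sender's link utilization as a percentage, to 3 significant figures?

98.4 %

t_tx = L/R = 24000/338000000 = 7.10059e-05 s.
t_prop = 136/2.3e+08 = 5.91304e-07 s; RTT = 1.18261e-06 s.
Cycle = t_tx + RTT = 7.21885e-05 s.
Utilization = t_tx / cycle = 7.10059e-05/7.21885e-05 = 98.4 %.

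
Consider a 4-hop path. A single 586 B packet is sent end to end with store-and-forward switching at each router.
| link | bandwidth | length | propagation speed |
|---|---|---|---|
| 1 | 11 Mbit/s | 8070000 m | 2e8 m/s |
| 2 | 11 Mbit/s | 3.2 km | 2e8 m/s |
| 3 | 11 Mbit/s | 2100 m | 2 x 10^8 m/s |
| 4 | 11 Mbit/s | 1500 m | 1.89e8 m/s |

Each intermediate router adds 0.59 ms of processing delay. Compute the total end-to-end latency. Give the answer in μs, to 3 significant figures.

L = 586 × 8 = 4688 bits.
Transmission delay per hop = L/R = 4688/11000000 = 426.182 μs; 4 hops → 1704.73 μs.
Propagation delays (d/s per hop): 40350, 16, 10.5, 7.93651 μs; sum = 40384.4 μs.
Processing at 3 router(s): 3 × 0.59 ms = 1770 μs.
End-to-end = 43900 μs.

43900 μs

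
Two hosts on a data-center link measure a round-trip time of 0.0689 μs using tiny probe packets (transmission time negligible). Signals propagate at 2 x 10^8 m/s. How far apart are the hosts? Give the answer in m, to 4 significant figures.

6.890 m

One-way propagation = RTT/2 = 0.03445 μs.
d = s × t = 200000000 × 3.445e-08 = 6.890 m.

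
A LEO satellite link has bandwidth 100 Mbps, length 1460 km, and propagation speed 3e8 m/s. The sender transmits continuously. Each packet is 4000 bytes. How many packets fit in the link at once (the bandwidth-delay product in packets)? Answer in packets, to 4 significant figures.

15.21 packets

Propagation delay = 1460000 / 300000000 = 0.00486667 s.
BDP = R × t_prop = 100000000 × 0.00486667 = 486667 bits.
In packets of 32000 bits: 15.21 packets.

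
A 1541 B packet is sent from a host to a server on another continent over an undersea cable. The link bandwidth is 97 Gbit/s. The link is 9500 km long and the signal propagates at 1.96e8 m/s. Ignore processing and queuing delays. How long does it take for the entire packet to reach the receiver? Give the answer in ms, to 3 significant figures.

L = 1541 × 8 = 12328 bits.
Transmission delay = L/R = 12328 / 97000000000 = 0.000127093 ms.
Propagation delay = d/s = 9500000 m / 196000000 m/s = 48.4694 ms.
Total = 48.5 ms.

48.5 ms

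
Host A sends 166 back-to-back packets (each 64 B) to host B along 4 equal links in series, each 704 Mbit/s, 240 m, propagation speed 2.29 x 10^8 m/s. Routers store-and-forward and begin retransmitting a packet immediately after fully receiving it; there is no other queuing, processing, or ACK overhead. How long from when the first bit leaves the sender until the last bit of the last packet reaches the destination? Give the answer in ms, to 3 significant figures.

0.127 ms

Per-hop transmission t_tx = L/R = 512/704000000 = 0.000727273 ms.
Per-hop propagation t_prop = 240/229000000 = 0.00104803 ms.
Pipeline fill: first packet needs 4·t_tx to clear all hops; remaining 165 packets each add one t_tx.
Total = (4+166-1)·t_tx + 4·t_prop = 169·0.000727273 + 4·0.00104803 = 0.127 ms.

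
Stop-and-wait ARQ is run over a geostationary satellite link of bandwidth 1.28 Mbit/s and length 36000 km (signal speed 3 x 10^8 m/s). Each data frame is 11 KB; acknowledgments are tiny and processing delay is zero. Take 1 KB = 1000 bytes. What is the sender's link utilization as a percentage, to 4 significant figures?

t_tx = L/R = 88000/1280000 = 0.06875 s.
t_prop = 36000000/300000000 = 0.12 s; RTT = 0.24 s.
Cycle = t_tx + RTT = 0.30875 s.
Utilization = t_tx / cycle = 0.06875/0.30875 = 22.27 %.

22.27 %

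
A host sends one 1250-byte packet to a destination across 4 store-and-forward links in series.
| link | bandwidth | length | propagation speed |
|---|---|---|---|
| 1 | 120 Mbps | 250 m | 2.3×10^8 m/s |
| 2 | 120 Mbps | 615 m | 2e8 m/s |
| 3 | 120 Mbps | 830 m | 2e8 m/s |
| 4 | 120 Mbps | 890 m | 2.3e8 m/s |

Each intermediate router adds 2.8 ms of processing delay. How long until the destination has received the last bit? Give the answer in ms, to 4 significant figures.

L = 1250 × 8 = 10000 bits.
Transmission delay per hop = L/R = 10000/120000000 = 0.0833333 ms; 4 hops → 0.333333 ms.
Propagation delays (d/s per hop): 0.00108696, 0.003075, 0.00415, 0.00386957 ms; sum = 0.0121815 ms.
Processing at 3 router(s): 3 × 2.8 ms = 8.4 ms.
End-to-end = 8.746 ms.

8.746 ms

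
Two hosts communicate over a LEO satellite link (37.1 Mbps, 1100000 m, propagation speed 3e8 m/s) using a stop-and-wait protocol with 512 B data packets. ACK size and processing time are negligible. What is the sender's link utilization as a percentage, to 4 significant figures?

t_tx = L/R = 4096/37100000 = 0.000110404 s.
t_prop = 1100000/300000000 = 0.00366667 s; RTT = 0.00733333 s.
Cycle = t_tx + RTT = 0.00744374 s.
Utilization = t_tx / cycle = 0.000110404/0.00744374 = 1.483 %.

1.483 %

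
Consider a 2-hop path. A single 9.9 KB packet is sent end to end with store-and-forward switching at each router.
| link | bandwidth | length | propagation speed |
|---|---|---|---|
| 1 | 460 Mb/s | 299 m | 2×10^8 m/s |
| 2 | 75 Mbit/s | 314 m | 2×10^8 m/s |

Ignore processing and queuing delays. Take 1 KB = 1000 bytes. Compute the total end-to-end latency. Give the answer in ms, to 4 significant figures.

L = 79200 bits.
Transmission delays (L/R per hop): 0.172174, 1.056 ms; sum = 1.22817 ms.
Propagation delays (d/s per hop): 0.001495, 0.00157 ms; sum = 0.003065 ms.
End-to-end = 1.231 ms.

1.231 ms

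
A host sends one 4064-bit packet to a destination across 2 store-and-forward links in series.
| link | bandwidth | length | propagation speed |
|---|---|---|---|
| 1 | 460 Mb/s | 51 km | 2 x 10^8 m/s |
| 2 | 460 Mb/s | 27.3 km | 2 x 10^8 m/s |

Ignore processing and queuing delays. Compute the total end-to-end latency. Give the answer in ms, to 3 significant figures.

0.409 ms

Transmission delay per hop = L/R = 4064/460000000 = 0.00883478 ms; 2 hops → 0.0176696 ms.
Propagation delays (d/s per hop): 0.255, 0.1365 ms; sum = 0.3915 ms.
End-to-end = 0.409 ms.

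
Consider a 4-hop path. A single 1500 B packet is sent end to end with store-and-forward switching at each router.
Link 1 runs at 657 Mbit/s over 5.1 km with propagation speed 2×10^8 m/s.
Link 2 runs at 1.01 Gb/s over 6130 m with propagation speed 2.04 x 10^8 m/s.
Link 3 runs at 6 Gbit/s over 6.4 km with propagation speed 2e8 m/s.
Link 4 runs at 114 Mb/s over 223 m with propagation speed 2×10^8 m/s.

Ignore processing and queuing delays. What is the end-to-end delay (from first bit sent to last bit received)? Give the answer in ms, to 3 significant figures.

0.226 ms

L = 1500 × 8 = 12000 bits.
Transmission delays (L/R per hop): 0.0182648, 0.0118812, 0.002, 0.105263 ms; sum = 0.137409 ms.
Propagation delays (d/s per hop): 0.0255, 0.030049, 0.032, 0.001115 ms; sum = 0.088664 ms.
End-to-end = 0.226 ms.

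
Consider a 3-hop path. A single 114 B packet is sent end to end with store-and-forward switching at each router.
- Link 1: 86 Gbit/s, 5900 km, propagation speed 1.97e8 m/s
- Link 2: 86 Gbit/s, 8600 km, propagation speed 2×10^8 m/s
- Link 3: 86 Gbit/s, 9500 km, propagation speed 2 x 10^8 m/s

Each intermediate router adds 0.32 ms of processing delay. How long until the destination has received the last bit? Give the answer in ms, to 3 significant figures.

121 ms

L = 114 × 8 = 912 bits.
Transmission delay per hop = L/R = 912/86000000000 = 1.06047e-05 ms; 3 hops → 3.1814e-05 ms.
Propagation delays (d/s per hop): 29.9492, 43, 47.5 ms; sum = 120.449 ms.
Processing at 2 router(s): 2 × 0.32 ms = 0.64 ms.
End-to-end = 121 ms.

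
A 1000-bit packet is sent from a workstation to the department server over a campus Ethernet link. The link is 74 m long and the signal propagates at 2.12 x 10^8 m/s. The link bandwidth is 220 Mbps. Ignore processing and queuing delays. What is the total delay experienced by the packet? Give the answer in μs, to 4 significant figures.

Transmission delay = L/R = 1000 / 220000000 = 4.54545 μs.
Propagation delay = d/s = 74 m / 212000000 m/s = 0.349057 μs.
Total = 4.895 μs.

4.895 μs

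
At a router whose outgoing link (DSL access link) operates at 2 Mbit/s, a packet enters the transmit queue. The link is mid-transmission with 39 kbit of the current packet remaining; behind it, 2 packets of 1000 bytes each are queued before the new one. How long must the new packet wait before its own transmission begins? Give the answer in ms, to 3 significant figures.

27.5 ms

Each queued packet: L/R = 8000/2000000 = 4 ms.
2 queued → 8 ms.
Plus remaining 39000 bits of current packet: 19.5 ms.
Queuing delay = 27.5 ms.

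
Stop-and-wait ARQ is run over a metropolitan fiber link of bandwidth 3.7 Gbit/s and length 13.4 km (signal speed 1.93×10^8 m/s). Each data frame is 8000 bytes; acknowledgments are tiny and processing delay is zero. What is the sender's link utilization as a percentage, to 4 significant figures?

t_tx = L/R = 64000/3700000000 = 1.72973e-05 s.
t_prop = 13400/193000000 = 6.94301e-05 s; RTT = 0.00013886 s.
Cycle = t_tx + RTT = 0.000156157 s.
Utilization = t_tx / cycle = 1.72973e-05/0.000156157 = 11.08 %.

11.08 %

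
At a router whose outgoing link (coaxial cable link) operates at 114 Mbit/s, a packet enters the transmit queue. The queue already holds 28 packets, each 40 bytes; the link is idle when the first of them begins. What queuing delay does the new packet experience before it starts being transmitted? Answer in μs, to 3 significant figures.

78.6 μs

Each queued packet: L/R = 320/114000000 = 2.80702 μs.
28 queued → 78.5965 μs.
Queuing delay = 78.6 μs.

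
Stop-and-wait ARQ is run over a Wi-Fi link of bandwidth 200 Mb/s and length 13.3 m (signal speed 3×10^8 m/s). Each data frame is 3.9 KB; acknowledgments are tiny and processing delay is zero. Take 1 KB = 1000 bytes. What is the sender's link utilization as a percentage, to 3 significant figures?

t_tx = L/R = 31200/200000000 = 0.000156 s.
t_prop = 13.3/300000000 = 4.43333e-08 s; RTT = 8.86667e-08 s.
Cycle = t_tx + RTT = 0.000156089 s.
Utilization = t_tx / cycle = 0.000156/0.000156089 = 99.9 %.

99.9 %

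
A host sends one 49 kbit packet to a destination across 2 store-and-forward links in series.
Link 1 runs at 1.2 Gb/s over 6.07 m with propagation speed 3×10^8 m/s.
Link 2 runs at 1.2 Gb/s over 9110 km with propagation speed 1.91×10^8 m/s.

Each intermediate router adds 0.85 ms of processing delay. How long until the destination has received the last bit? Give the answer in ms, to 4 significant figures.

48.63 ms

L = 49000 bits.
Transmission delay per hop = L/R = 49000/1200000000 = 0.0408333 ms; 2 hops → 0.0816667 ms.
Propagation delays (d/s per hop): 2.02333e-05, 47.6963 ms; sum = 47.6964 ms.
Processing at 1 router(s): 1 × 0.85 ms = 0.85 ms.
End-to-end = 48.63 ms.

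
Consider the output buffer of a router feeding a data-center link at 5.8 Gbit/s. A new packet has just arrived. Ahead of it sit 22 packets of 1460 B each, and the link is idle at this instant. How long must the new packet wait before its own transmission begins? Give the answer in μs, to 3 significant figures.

Each queued packet: L/R = 11680/5800000000 = 2.01379 μs.
22 queued → 44.3034 μs.
Queuing delay = 44.3 μs.

44.3 μs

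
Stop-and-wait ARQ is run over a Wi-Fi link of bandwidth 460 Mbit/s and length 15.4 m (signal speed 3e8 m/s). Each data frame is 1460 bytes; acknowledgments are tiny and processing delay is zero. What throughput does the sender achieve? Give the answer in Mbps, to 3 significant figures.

458 Mbps

t_tx = L/R = 11680/460000000 = 2.53913e-05 s.
t_prop = 15.4/300000000 = 5.13333e-08 s; RTT = 1.02667e-07 s.
Cycle = t_tx + RTT = 2.5494e-05 s.
Throughput = L / cycle = 11680 / 2.5494e-05 = 458 Mbps.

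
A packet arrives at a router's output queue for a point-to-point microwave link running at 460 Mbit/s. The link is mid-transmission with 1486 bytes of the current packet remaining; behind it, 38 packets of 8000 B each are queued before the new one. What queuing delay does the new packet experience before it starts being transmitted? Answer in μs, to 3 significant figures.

5310 μs

Each queued packet: L/R = 64000/460000000 = 139.13 μs.
38 queued → 5286.96 μs.
Plus remaining 11888 bits of current packet: 25.8435 μs.
Queuing delay = 5310 μs.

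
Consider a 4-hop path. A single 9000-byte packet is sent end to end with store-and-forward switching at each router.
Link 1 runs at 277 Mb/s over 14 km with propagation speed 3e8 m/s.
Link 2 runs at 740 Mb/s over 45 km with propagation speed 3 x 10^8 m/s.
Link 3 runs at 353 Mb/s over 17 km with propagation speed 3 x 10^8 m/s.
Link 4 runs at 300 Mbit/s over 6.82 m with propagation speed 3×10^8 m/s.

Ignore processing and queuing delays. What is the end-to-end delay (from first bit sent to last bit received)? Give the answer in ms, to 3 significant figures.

1.05 ms

L = 9000 × 8 = 72000 bits.
Transmission delays (L/R per hop): 0.259928, 0.0972973, 0.203966, 0.24 ms; sum = 0.801191 ms.
Propagation delays (d/s per hop): 0.0466667, 0.15, 0.0566667, 2.27333e-05 ms; sum = 0.253356 ms.
End-to-end = 1.05 ms.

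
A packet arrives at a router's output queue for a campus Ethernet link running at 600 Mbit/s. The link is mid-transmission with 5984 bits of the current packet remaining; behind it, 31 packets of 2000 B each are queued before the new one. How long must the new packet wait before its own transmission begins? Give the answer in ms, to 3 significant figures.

Each queued packet: L/R = 16000/600000000 = 0.0266667 ms.
31 queued → 0.826667 ms.
Plus remaining 5984 bits of current packet: 0.00997333 ms.
Queuing delay = 0.837 ms.

0.837 ms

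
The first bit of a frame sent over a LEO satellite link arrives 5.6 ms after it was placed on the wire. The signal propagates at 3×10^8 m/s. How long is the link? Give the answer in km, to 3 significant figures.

1680 km

d = s × t_prop = 300000000 × 0.0056 = 1680 km.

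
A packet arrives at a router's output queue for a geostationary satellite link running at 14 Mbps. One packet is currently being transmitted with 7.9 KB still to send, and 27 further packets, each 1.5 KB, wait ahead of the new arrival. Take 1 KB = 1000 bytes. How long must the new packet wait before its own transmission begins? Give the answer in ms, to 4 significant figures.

27.66 ms

Each queued packet: L/R = 12000/14000000 = 0.857143 ms.
27 queued → 23.1429 ms.
Plus remaining 63200 bits of current packet: 4.51429 ms.
Queuing delay = 27.66 ms.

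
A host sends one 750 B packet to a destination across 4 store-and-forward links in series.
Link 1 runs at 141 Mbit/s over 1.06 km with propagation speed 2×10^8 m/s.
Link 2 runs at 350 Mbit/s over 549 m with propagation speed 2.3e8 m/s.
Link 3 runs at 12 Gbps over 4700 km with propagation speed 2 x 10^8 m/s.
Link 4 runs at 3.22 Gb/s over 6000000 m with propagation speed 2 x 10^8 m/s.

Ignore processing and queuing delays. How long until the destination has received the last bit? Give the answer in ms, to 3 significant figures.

L = 750 × 8 = 6000 bits.
Transmission delays (L/R per hop): 0.0425532, 0.0171429, 0.0005, 0.00186335 ms; sum = 0.0620594 ms.
Propagation delays (d/s per hop): 0.0053, 0.00238696, 23.5, 30 ms; sum = 53.5077 ms.
End-to-end = 53.6 ms.

53.6 ms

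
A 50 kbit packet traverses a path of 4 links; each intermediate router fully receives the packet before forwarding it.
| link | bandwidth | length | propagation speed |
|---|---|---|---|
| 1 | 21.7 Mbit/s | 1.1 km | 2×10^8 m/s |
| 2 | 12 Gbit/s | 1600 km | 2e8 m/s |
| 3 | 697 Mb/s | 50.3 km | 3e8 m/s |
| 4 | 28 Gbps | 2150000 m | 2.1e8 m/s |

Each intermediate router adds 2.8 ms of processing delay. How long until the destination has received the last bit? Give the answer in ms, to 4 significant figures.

L = 50000 bits.
Transmission delays (L/R per hop): 2.30415, 0.00416667, 0.071736, 0.00178571 ms; sum = 2.38184 ms.
Propagation delays (d/s per hop): 0.0055, 8, 0.167667, 10.2381 ms; sum = 18.4113 ms.
Processing at 3 router(s): 3 × 2.8 ms = 8.4 ms.
End-to-end = 29.19 ms.

29.19 ms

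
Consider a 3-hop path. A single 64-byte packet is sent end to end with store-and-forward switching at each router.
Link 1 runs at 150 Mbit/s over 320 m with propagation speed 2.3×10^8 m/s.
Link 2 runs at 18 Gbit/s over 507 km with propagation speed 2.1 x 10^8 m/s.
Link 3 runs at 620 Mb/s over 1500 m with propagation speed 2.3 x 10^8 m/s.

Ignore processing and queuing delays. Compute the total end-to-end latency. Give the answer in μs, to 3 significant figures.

L = 64 × 8 = 512 bits.
Transmission delays (L/R per hop): 3.41333, 0.0284444, 0.825806 μs; sum = 4.26758 μs.
Propagation delays (d/s per hop): 1.3913, 2414.29, 6.52174 μs; sum = 2422.2 μs.
End-to-end = 2430 μs.

2430 μs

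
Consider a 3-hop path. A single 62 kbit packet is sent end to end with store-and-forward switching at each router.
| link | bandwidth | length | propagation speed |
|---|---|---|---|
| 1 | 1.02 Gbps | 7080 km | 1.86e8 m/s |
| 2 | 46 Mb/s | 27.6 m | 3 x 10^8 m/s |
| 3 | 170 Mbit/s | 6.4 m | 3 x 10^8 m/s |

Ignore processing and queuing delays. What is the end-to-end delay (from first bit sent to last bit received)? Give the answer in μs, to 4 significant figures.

L = 62000 bits.
Transmission delays (L/R per hop): 60.7843, 1347.83, 364.706 μs; sum = 1773.32 μs.
Propagation delays (d/s per hop): 38064.5, 0.092, 0.0213333 μs; sum = 38064.6 μs.
End-to-end = 39840 μs.

39840 μs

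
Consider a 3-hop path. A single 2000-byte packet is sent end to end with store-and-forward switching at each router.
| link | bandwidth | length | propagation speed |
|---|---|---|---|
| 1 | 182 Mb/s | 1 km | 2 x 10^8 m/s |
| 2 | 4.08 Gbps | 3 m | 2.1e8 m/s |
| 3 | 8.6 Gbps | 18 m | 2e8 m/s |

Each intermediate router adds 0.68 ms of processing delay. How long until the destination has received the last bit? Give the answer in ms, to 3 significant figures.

L = 2000 × 8 = 16000 bits.
Transmission delays (L/R per hop): 0.0879121, 0.00392157, 0.00186047 ms; sum = 0.0936941 ms.
Propagation delays (d/s per hop): 0.005, 1.42857e-05, 9e-05 ms; sum = 0.00510429 ms.
Processing at 2 router(s): 2 × 0.68 ms = 1.36 ms.
End-to-end = 1.46 ms.

1.46 ms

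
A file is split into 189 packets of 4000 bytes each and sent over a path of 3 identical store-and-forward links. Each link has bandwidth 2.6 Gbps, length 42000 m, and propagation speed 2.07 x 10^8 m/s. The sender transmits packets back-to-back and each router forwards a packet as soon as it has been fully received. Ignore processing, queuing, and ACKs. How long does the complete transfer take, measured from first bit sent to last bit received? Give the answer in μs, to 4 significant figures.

2959 μs

Per-hop transmission t_tx = L/R = 32000/2600000000 = 12.3077 μs.
Per-hop propagation t_prop = 42000/2.07e+08 = 202.899 μs.
Pipeline fill: first packet needs 3·t_tx to clear all hops; remaining 188 packets each add one t_tx.
Total = (3+189-1)·t_tx + 3·t_prop = 191·12.3077 + 3·202.899 = 2959 μs.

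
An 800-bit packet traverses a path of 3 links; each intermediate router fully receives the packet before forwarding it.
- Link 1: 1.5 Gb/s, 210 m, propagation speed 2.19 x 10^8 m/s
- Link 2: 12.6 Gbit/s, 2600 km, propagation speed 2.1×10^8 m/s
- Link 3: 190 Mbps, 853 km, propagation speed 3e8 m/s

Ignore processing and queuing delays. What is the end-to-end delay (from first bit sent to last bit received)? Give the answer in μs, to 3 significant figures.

Transmission delays (L/R per hop): 0.533333, 0.0634921, 4.21053 μs; sum = 4.80735 μs.
Propagation delays (d/s per hop): 0.958904, 12381, 2843.33 μs; sum = 15225.2 μs.
End-to-end = 15200 μs.

15200 μs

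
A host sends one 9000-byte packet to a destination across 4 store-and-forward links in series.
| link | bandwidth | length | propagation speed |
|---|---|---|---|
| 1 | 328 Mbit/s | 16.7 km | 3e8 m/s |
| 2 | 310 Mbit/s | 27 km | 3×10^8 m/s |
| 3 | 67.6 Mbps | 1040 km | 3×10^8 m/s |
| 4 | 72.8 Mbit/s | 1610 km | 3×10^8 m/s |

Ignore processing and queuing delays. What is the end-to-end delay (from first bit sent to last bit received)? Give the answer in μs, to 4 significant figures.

L = 9000 × 8 = 72000 bits.
Transmission delays (L/R per hop): 219.512, 232.258, 1065.09, 989.011 μs; sum = 2505.87 μs.
Propagation delays (d/s per hop): 55.6667, 90, 3466.67, 5366.67 μs; sum = 8979 μs.
End-to-end = 11480 μs.

11480 μs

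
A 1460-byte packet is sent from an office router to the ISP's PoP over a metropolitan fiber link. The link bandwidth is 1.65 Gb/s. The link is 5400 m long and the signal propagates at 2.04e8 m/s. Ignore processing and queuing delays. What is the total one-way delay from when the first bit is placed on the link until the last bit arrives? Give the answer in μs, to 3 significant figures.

33.5 μs

L = 1460 × 8 = 11680 bits.
Transmission delay = L/R = 11680 / 1650000000 = 7.07879 μs.
Propagation delay = d/s = 5400 m / 204000000 m/s = 26.4706 μs.
Total = 33.5 μs.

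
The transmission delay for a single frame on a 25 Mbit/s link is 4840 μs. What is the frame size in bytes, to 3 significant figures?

L = R × t_tx = 25000000 b/s × 0.00484 s = 121000 bits.
In bytes: 121000 / 8 = 15100 bytes.

15100 bytes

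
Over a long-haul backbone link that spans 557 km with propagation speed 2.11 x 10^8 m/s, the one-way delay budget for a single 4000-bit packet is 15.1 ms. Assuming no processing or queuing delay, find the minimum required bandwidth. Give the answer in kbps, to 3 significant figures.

Propagation delay = 557000 / 211000000 = 2.63981 ms.
Transmission budget = 15.1 − 2.63981 = 12.4602 ms.
R ≥ L / t_tx = 4000 bits / 0.0124602 s = 321 kbps.

321 kbps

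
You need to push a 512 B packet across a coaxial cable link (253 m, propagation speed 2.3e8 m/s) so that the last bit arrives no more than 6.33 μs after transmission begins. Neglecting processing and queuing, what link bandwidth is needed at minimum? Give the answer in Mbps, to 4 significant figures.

783.2 Mbps

L = 4096 bits.
Propagation delay = 253 / 2.3e+08 = 1.1 μs.
Transmission budget = 6.33 − 1.1 = 5.23 μs.
R ≥ L / t_tx = 4096 bits / 5.23e-06 s = 783.2 Mbps.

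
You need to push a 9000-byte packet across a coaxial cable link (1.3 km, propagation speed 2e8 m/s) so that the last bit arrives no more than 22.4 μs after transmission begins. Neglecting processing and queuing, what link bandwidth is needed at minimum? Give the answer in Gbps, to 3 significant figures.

4.53 Gbps

L = 72000 bits.
Propagation delay = 1300 / 200000000 = 6.5 μs.
Transmission budget = 22.4 − 6.5 = 15.9 μs.
R ≥ L / t_tx = 72000 bits / 1.59e-05 s = 4.53 Gbps.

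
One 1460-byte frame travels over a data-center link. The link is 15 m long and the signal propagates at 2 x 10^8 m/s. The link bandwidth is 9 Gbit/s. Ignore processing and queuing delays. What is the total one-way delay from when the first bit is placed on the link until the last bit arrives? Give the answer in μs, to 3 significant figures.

1.37 μs

L = 1460 × 8 = 11680 bits.
Transmission delay = L/R = 11680 / 9000000000 = 1.29778 μs.
Propagation delay = d/s = 15 m / 200000000 m/s = 0.075 μs.
Total = 1.37 μs.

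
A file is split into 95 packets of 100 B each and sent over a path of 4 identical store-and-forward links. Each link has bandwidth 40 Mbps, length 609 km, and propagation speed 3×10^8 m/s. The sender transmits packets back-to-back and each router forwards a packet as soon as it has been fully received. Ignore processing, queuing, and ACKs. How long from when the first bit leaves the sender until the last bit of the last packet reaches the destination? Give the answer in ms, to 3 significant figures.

10.1 ms

Per-hop transmission t_tx = L/R = 800/40000000 = 0.02 ms.
Per-hop propagation t_prop = 609000/300000000 = 2.03 ms.
Pipeline fill: first packet needs 4·t_tx to clear all hops; remaining 94 packets each add one t_tx.
Total = (4+95-1)·t_tx + 4·t_prop = 98·0.02 + 4·2.03 = 10.1 ms.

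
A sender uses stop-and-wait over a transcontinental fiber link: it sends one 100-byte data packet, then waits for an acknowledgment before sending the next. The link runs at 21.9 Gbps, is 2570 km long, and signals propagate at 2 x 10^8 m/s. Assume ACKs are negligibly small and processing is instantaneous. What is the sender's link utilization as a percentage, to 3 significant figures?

t_tx = L/R = 800/21900000000 = 3.65297e-08 s.
t_prop = 2570000/200000000 = 0.01285 s; RTT = 0.0257 s.
Cycle = t_tx + RTT = 0.0257 s.
Utilization = t_tx / cycle = 3.65297e-08/0.0257 = 0.000142 %.

0.000142 %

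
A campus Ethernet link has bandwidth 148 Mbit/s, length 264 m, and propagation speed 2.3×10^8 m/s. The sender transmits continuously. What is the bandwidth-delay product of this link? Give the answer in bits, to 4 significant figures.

Propagation delay = 264 / 2.3e+08 = 1.14783e-06 s.
BDP = R × t_prop = 148000000 × 1.14783e-06 = 169.878 bits.

169.9 bits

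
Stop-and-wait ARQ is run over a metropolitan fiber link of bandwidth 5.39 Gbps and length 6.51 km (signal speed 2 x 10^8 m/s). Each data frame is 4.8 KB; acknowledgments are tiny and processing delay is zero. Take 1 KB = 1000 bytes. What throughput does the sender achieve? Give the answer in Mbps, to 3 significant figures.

532 Mbps

t_tx = L/R = 38400/5390000000 = 7.1243e-06 s.
t_prop = 6510/200000000 = 3.255e-05 s; RTT = 6.51e-05 s.
Cycle = t_tx + RTT = 7.22243e-05 s.
Throughput = L / cycle = 38400 / 7.22243e-05 = 532 Mbps.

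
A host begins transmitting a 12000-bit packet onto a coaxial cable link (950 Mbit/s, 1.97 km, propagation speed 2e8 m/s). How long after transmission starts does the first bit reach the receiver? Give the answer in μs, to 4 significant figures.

First bit experiences only propagation delay: d/s = 1970/200000000 = 9.850 μs.

9.850 μs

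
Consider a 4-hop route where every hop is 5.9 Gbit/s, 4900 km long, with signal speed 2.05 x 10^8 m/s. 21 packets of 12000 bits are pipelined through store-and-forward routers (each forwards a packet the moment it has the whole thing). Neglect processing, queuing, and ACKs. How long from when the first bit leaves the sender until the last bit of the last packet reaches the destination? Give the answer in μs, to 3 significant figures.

95700 μs

Per-hop transmission t_tx = L/R = 12000/5900000000 = 2.0339 μs.
Per-hop propagation t_prop = 4900000/2.05e+08 = 23902.4 μs.
Pipeline fill: first packet needs 4·t_tx to clear all hops; remaining 20 packets each add one t_tx.
Total = (4+21-1)·t_tx + 4·t_prop = 24·2.0339 + 4·23902.4 = 95700 μs.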